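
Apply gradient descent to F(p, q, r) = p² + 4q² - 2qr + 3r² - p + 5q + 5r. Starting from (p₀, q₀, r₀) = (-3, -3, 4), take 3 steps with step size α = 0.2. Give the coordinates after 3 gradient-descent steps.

∇F = (2p - 1, 8q - 2r + 5, -2q + 6r + 5)
Step 1: at (-3, -3, 4), ∇F = (-7, -27, 35) → (-3, -3, 4) − 0.2·(-7, -27, 35) = (-1.6, 2.4, -3)
Step 2: at (-1.6, 2.4, -3), ∇F = (-4.2, 30.2, -17.8) → (-1.6, 2.4, -3) − 0.2·(-4.2, 30.2, -17.8) = (-0.76, -3.64, 0.56)
Step 3: at (-0.76, -3.64, 0.56), ∇F = (-2.52, -25.24, 15.64) → (-0.76, -3.64, 0.56) − 0.2·(-2.52, -25.24, 15.64) = (-0.256, 1.408, -2.568)

(-0.256, 1.408, -2.568)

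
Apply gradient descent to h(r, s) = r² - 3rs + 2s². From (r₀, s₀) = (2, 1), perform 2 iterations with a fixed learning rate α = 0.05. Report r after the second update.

∇h = (2r - 3s, -3r + 4s)
Step 1: at (2, 1), ∇h = (1, -2) → (2, 1) − 0.05·(1, -2) = (1.95, 1.1)
Step 2: at (1.95, 1.1), ∇h = (0.6, -1.45) → (1.95, 1.1) − 0.05·(0.6, -1.45) = (1.92, 1.1725)
r = 1.92

1.92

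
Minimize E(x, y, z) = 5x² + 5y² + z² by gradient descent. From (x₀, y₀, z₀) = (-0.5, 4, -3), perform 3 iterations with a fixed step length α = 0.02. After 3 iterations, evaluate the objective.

28.344020107264

∇E = (10x, 10y, 2z)
(x₁, y₁, z₁) = (-0.5, 4, -3) − 0.02·(-5, 40, -6) = (-0.4, 3.2, -2.88)
(x₂, y₂, z₂) = (-0.4, 3.2, -2.88) − 0.02·(-4, 32, -5.76) = (-0.32, 2.56, -2.7648)
(x₃, y₃, z₃) = (-0.32, 2.56, -2.7648) − 0.02·(-3.2, 25.6, -5.5296) = (-0.256, 2.048, -2.654208)
E(-0.256, 2.048, -2.654208) = 28.344020107264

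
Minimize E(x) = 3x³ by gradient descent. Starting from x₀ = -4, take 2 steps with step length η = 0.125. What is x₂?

-566.5

E′(x) = 9x²
Step 1: E′(-4) = 144; x₁ = -4 − 0.125·144 = -22
Step 2: E′(-22) = 4356; x₂ = -22 − 0.125·4356 = -566.5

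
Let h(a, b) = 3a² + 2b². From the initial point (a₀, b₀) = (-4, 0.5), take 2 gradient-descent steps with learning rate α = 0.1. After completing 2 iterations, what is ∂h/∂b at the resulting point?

0.72

∇h = (6a, 4b)
(a₁, b₁) = (-4, 0.5) − 0.1·(-24, 2) = (-1.6, 0.3)
(a₂, b₂) = (-1.6, 0.3) − 0.1·(-9.6, 1.2) = (-0.64, 0.18)
∂h/∂b at (-0.64, 0.18) = 0.72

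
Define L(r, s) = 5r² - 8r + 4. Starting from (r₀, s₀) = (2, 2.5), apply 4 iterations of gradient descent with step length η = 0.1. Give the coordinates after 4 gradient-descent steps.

∇L = (10r - 8, 0)
Step 1: at (2, 2.5), ∇L = (12, 0) → (2, 2.5) − 0.1·(12, 0) = (0.8, 2.5)
Step 2: at (0.8, 2.5), ∇L = (0, 0) → (0.8, 2.5) − 0.1·(0, 0) = (0.8, 2.5)
Step 3: at (0.8, 2.5), ∇L = (0, 0) → (0.8, 2.5) − 0.1·(0, 0) = (0.8, 2.5)
Step 4: at (0.8, 2.5), ∇L = (0, 0) → (0.8, 2.5) − 0.1·(0, 0) = (0.8, 2.5)

(0.8, 2.5)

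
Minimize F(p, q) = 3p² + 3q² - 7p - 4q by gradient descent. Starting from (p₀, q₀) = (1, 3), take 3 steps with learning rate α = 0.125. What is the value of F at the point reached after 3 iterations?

-5.41265869140625

∇F = (6p - 7, 6q - 4)
Step 1: at (1, 3), ∇F = (-1, 14) → (1, 3) − 0.125·(-1, 14) = (1.125, 1.25)
Step 2: at (1.125, 1.25), ∇F = (-0.25, 3.5) → (1.125, 1.25) − 0.125·(-0.25, 3.5) = (1.15625, 0.8125)
Step 3: at (1.15625, 0.8125), ∇F = (-0.0625, 0.875) → (1.15625, 0.8125) − 0.125·(-0.0625, 0.875) = (1.1640625, 0.703125)
F(1.1640625, 0.703125) = -5.41265869140625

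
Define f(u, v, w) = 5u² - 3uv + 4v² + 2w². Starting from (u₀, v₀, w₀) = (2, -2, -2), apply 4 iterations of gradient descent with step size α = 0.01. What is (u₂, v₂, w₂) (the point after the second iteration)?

∇f = (10u - 3v, -3u + 8v, 4w)
Step 1: at (2, -2, -2), ∇f = (26, -22, -8) → (2, -2, -2) − 0.01·(26, -22, -8) = (1.74, -1.78, -1.92)
Step 2: at (1.74, -1.78, -1.92), ∇f = (22.74, -19.46, -7.68) → (1.74, -1.78, -1.92) − 0.01·(22.74, -19.46, -7.68) = (1.5126, -1.5854, -1.8432)

(1.5126, -1.5854, -1.8432)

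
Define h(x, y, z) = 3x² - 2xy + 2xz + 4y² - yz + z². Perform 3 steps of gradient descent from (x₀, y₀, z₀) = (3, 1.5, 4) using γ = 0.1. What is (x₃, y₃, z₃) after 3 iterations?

∇h = (6x - 2y + 2z, -2x + 8y - z, 2x - y + 2z)
Step 1: at (3, 1.5, 4), ∇h = (23, 2, 12.5) → (3, 1.5, 4) − 0.1·(23, 2, 12.5) = (0.7, 1.3, 2.75)
Step 2: at (0.7, 1.3, 2.75), ∇h = (7.1, 6.25, 5.6) → (0.7, 1.3, 2.75) − 0.1·(7.1, 6.25, 5.6) = (-0.01, 0.675, 2.19)
Step 3: at (-0.01, 0.675, 2.19), ∇h = (2.97, 3.23, 3.685) → (-0.01, 0.675, 2.19) − 0.1·(2.97, 3.23, 3.685) = (-0.307, 0.352, 1.8215)

(-0.307, 0.352, 1.8215)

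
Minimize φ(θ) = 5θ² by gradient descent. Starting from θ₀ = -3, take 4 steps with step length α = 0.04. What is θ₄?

φ′(θ) = 10θ
Step 1: φ′(-3) = -30; θ₁ = -3 − 0.04·(-30) = -1.8
Step 2: φ′(-1.8) = -18; θ₂ = -1.8 − 0.04·(-18) = -1.08
Step 3: φ′(-1.08) = -10.8; θ₃ = -1.08 − 0.04·(-10.8) = -0.648
Step 4: φ′(-0.648) = -6.48; θ₄ = -0.648 − 0.04·(-6.48) = -0.3888

-0.3888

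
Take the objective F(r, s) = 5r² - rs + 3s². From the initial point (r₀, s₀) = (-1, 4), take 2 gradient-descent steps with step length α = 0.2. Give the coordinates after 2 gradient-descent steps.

∇F = (10r - s, -r + 6s)
Step 1: at (-1, 4), ∇F = (-14, 25) → (-1, 4) − 0.2·(-14, 25) = (1.8, -1)
Step 2: at (1.8, -1), ∇F = (19, -7.8) → (1.8, -1) − 0.2·(19, -7.8) = (-2, 0.56)

(-2, 0.56)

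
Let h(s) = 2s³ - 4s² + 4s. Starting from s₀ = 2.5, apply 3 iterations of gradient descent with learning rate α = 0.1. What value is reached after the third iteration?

h′(s) = 6s² - 8s + 4
s₁ = 2.5 − 0.1·21.5 = 0.35
s₂ = 0.35 − 0.1·1.935 = 0.1565
s₃ = 0.1565 − 0.1·2.8949535 = -0.13299535

-0.13299535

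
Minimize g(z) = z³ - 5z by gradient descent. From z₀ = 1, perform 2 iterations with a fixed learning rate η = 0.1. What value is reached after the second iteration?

1.268

g′(z) = 3z² - 5
Step 1: g′(1) = -2; z₁ = 1 − 0.1·(-2) = 1.2
Step 2: g′(1.2) = -0.68; z₂ = 1.2 − 0.1·(-0.68) = 1.268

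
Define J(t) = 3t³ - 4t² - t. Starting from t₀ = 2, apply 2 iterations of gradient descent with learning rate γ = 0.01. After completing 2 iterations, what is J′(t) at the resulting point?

10.739019081609

J′(t) = 9t² - 8t - 1
Step 1: J′(2) = 19; t₁ = 2 − 0.01·19 = 1.81
Step 2: J′(1.81) = 14.0049; t₂ = 1.81 − 0.01·14.0049 = 1.669951
J′(t) at (1.669951) = 10.739019081609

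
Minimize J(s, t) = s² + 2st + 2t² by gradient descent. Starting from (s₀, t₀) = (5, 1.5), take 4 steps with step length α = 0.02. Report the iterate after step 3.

∇J = (2s + 2t, 2s + 4t)
(s₁, t₁) = (5, 1.5) − 0.02·(13, 16) = (4.74, 1.18)
(s₂, t₂) = (4.74, 1.18) − 0.02·(11.84, 14.2) = (4.5032, 0.896)
(s₃, t₃) = (4.5032, 0.896) − 0.02·(10.7984, 12.5904) = (4.287232, 0.644192)

(4.287232, 0.644192)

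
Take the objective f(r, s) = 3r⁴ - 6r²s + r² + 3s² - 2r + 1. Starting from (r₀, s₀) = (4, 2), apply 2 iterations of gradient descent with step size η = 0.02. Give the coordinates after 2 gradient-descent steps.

∇f = (12r³ - 12rs + 2r - 2, -6r² + 6s)
Step 1: at (4, 2), ∇f = (678, -84) → (4, 2) − 0.02·(678, -84) = (-9.56, 3.68)
Step 2: at (-9.56, 3.68), ∇f = (-10083.624192, -526.2816) → (-9.56, 3.68) − 0.02·(-10083.624192, -526.2816) = (192.11248384, 14.205632)

(192.11248384, 14.205632)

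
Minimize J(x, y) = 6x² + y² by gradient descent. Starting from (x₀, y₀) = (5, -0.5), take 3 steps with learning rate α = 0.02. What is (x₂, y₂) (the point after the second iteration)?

∇J = (12x, 2y)
(x₁, y₁) = (5, -0.5) − 0.02·(60, -1) = (3.8, -0.48)
(x₂, y₂) = (3.8, -0.48) − 0.02·(45.6, -0.96) = (2.888, -0.4608)

(2.888, -0.4608)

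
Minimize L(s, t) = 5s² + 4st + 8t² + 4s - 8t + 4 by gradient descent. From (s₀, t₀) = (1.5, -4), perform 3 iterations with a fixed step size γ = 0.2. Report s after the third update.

∇L = (10s + 4t + 4, 4s + 16t - 8)
Step 1: at (1.5, -4), ∇L = (3, -66) → (1.5, -4) − 0.2·(3, -66) = (0.9, 9.2)
Step 2: at (0.9, 9.2), ∇L = (49.8, 142.8) → (0.9, 9.2) − 0.2·(49.8, 142.8) = (-9.06, -19.36)
Step 3: at (-9.06, -19.36), ∇L = (-164.04, -354) → (-9.06, -19.36) − 0.2·(-164.04, -354) = (23.748, 51.44)
s = 23.748

23.748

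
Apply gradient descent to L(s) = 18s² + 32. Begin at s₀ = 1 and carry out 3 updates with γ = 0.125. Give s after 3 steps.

-42.875

L′(s) = 36s
Step 1: L′(1) = 36; s₁ = 1 − 0.125·36 = -3.5
Step 2: L′(-3.5) = -126; s₂ = -3.5 − 0.125·(-126) = 12.25
Step 3: L′(12.25) = 441; s₃ = 12.25 − 0.125·441 = -42.875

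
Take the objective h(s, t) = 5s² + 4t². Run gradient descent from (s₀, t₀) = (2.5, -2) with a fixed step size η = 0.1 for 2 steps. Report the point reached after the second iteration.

∇h = (10s, 8t)
(s₁, t₁) = (2.5, -2) − 0.1·(25, -16) = (0, -0.4)
(s₂, t₂) = (0, -0.4) − 0.1·(0, -3.2) = (0, -0.08)

(0, -0.08)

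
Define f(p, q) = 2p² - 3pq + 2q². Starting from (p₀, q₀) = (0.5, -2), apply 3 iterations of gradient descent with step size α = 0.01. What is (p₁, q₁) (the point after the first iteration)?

∇f = (4p - 3q, -3p + 4q)
(p₁, q₁) = (0.5, -2) − 0.01·(8, -9.5) = (0.42, -1.905)

(0.42, -1.905)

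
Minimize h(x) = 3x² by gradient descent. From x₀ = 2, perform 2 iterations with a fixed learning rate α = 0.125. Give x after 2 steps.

0.125

h′(x) = 6x
Step 1: h′(2) = 12; x₁ = 2 − 0.125·12 = 0.5
Step 2: h′(0.5) = 3; x₂ = 0.5 − 0.125·3 = 0.125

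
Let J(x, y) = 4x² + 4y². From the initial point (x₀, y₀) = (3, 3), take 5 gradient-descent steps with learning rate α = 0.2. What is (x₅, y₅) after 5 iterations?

(-0.23328, -0.23328)

∇J = (8x, 8y)
Step 1: at (3, 3), ∇J = (24, 24) → (3, 3) − 0.2·(24, 24) = (-1.8, -1.8)
Step 2: at (-1.8, -1.8), ∇J = (-14.4, -14.4) → (-1.8, -1.8) − 0.2·(-14.4, -14.4) = (1.08, 1.08)
Step 3: at (1.08, 1.08), ∇J = (8.64, 8.64) → (1.08, 1.08) − 0.2·(8.64, 8.64) = (-0.648, -0.648)
Step 4: at (-0.648, -0.648), ∇J = (-5.184, -5.184) → (-0.648, -0.648) − 0.2·(-5.184, -5.184) = (0.3888, 0.3888)
Step 5: at (0.3888, 0.3888), ∇J = (3.1104, 3.1104) → (0.3888, 0.3888) − 0.2·(3.1104, 3.1104) = (-0.23328, -0.23328)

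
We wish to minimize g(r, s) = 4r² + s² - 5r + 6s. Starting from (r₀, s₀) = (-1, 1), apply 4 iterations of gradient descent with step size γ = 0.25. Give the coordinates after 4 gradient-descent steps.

(-1, -2.75)

∇g = (8r - 5, 2s + 6)
Step 1: at (-1, 1), ∇g = (-13, 8) → (-1, 1) − 0.25·(-13, 8) = (2.25, -1)
Step 2: at (2.25, -1), ∇g = (13, 4) → (2.25, -1) − 0.25·(13, 4) = (-1, -2)
Step 3: at (-1, -2), ∇g = (-13, 2) → (-1, -2) − 0.25·(-13, 2) = (2.25, -2.5)
Step 4: at (2.25, -2.5), ∇g = (13, 1) → (2.25, -2.5) − 0.25·(13, 1) = (-1, -2.75)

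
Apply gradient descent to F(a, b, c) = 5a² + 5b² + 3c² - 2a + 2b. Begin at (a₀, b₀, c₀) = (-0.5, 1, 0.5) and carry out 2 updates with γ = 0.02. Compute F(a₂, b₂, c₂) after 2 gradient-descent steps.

4.00241152

∇F = (10a - 2, 10b + 2, 6c)
Step 1: at (-0.5, 1, 0.5), ∇F = (-7, 12, 3) → (-0.5, 1, 0.5) − 0.02·(-7, 12, 3) = (-0.36, 0.76, 0.44)
Step 2: at (-0.36, 0.76, 0.44), ∇F = (-5.6, 9.6, 2.64) → (-0.36, 0.76, 0.44) − 0.02·(-5.6, 9.6, 2.64) = (-0.248, 0.568, 0.3872)
F(-0.248, 0.568, 0.3872) = 4.00241152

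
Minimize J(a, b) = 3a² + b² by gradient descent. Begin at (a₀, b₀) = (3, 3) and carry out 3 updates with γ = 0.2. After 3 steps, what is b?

∇J = (6a, 2b)
Step 1: at (3, 3), ∇J = (18, 6) → (3, 3) − 0.2·(18, 6) = (-0.6, 1.8)
Step 2: at (-0.6, 1.8), ∇J = (-3.6, 3.6) → (-0.6, 1.8) − 0.2·(-3.6, 3.6) = (0.12, 1.08)
Step 3: at (0.12, 1.08), ∇J = (0.72, 2.16) → (0.12, 1.08) − 0.2·(0.72, 2.16) = (-0.024, 0.648)
b = 0.648

0.648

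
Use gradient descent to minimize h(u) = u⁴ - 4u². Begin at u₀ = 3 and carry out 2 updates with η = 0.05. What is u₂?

h′(u) = 4u³ - 8u
Step 1: h′(3) = 84; u₁ = 3 − 0.05·84 = -1.2
Step 2: h′(-1.2) = 2.688; u₂ = -1.2 − 0.05·2.688 = -1.3344

-1.3344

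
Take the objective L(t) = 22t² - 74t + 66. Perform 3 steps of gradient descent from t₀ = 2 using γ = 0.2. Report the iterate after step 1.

L′(t) = 44t - 74
t₁ = 2 − 0.2·14 = -0.8

-0.8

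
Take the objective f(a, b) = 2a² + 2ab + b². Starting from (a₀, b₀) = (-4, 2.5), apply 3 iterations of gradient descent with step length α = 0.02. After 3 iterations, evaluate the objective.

12.10903388672

∇f = (4a + 2b, 2a + 2b)
Step 1: at (-4, 2.5), ∇f = (-11, -3) → (-4, 2.5) − 0.02·(-11, -3) = (-3.78, 2.56)
Step 2: at (-3.78, 2.56), ∇f = (-10, -2.44) → (-3.78, 2.56) − 0.02·(-10, -2.44) = (-3.58, 2.6088)
Step 3: at (-3.58, 2.6088), ∇f = (-9.1024, -1.9424) → (-3.58, 2.6088) − 0.02·(-9.1024, -1.9424) = (-3.397952, 2.647648)
f(-3.397952, 2.647648) = 12.10903388672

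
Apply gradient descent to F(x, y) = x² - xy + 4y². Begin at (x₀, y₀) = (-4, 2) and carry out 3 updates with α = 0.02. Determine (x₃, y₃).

∇F = (2x - y, -x + 8y)
Step 1: at (-4, 2), ∇F = (-10, 20) → (-4, 2) − 0.02·(-10, 20) = (-3.8, 1.6)
Step 2: at (-3.8, 1.6), ∇F = (-9.2, 16.6) → (-3.8, 1.6) − 0.02·(-9.2, 16.6) = (-3.616, 1.268)
Step 3: at (-3.616, 1.268), ∇F = (-8.5, 13.76) → (-3.616, 1.268) − 0.02·(-8.5, 13.76) = (-3.446, 0.9928)

(-3.446, 0.9928)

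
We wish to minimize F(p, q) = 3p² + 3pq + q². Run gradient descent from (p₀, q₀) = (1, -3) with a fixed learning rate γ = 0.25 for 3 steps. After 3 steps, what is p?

∇F = (6p + 3q, 3p + 2q)
Step 1: at (1, -3), ∇F = (-3, -3) → (1, -3) − 0.25·(-3, -3) = (1.75, -2.25)
Step 2: at (1.75, -2.25), ∇F = (3.75, 0.75) → (1.75, -2.25) − 0.25·(3.75, 0.75) = (0.8125, -2.4375)
Step 3: at (0.8125, -2.4375), ∇F = (-2.4375, -2.4375) → (0.8125, -2.4375) − 0.25·(-2.4375, -2.4375) = (1.421875, -1.828125)
p = 1.421875

1.421875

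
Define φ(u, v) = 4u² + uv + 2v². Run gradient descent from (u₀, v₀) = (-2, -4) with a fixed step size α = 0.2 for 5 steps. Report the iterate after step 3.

∇φ = (8u + v, u + 4v)
Step 1: at (-2, -4), ∇φ = (-20, -18) → (-2, -4) − 0.2·(-20, -18) = (2, -0.4)
Step 2: at (2, -0.4), ∇φ = (15.6, 0.4) → (2, -0.4) − 0.2·(15.6, 0.4) = (-1.12, -0.48)
Step 3: at (-1.12, -0.48), ∇φ = (-9.44, -3.04) → (-1.12, -0.48) − 0.2·(-9.44, -3.04) = (0.768, 0.128)

(0.768, 0.128)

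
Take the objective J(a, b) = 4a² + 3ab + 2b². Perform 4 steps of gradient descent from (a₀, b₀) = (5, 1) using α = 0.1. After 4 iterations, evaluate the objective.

0.29264677

∇J = (8a + 3b, 3a + 4b)
Step 1: at (5, 1), ∇J = (43, 19) → (5, 1) − 0.1·(43, 19) = (0.7, -0.9)
Step 2: at (0.7, -0.9), ∇J = (2.9, -1.5) → (0.7, -0.9) − 0.1·(2.9, -1.5) = (0.41, -0.75)
Step 3: at (0.41, -0.75), ∇J = (1.03, -1.77) → (0.41, -0.75) − 0.1·(1.03, -1.77) = (0.307, -0.573)
Step 4: at (0.307, -0.573), ∇J = (0.737, -1.371) → (0.307, -0.573) − 0.1·(0.737, -1.371) = (0.2333, -0.4359)
J(0.2333, -0.4359) = 0.29264677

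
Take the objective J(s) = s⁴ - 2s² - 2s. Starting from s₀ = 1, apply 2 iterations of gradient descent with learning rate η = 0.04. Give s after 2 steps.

1.13124608

J′(s) = 4s³ - 4s - 2
Step 1: J′(1) = -2; s₁ = 1 − 0.04·(-2) = 1.08
Step 2: J′(1.08) = -1.281152; s₂ = 1.08 − 0.04·(-1.281152) = 1.13124608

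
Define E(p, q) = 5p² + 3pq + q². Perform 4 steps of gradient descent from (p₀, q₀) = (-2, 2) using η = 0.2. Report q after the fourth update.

∇E = (10p + 3q, 3p + 2q)
Step 1: at (-2, 2), ∇E = (-14, -2) → (-2, 2) − 0.2·(-14, -2) = (0.8, 2.4)
Step 2: at (0.8, 2.4), ∇E = (15.2, 7.2) → (0.8, 2.4) − 0.2·(15.2, 7.2) = (-2.24, 0.96)
Step 3: at (-2.24, 0.96), ∇E = (-19.52, -4.8) → (-2.24, 0.96) − 0.2·(-19.52, -4.8) = (1.664, 1.92)
Step 4: at (1.664, 1.92), ∇E = (22.4, 8.832) → (1.664, 1.92) − 0.2·(22.4, 8.832) = (-2.816, 0.1536)
q = 0.1536

0.1536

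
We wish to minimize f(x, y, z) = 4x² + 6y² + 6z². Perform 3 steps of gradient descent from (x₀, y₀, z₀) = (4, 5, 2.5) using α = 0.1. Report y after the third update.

∇f = (8x, 12y, 12z)
(x₁, y₁, z₁) = (4, 5, 2.5) − 0.1·(32, 60, 30) = (0.8, -1, -0.5)
(x₂, y₂, z₂) = (0.8, -1, -0.5) − 0.1·(6.4, -12, -6) = (0.16, 0.2, 0.1)
(x₃, y₃, z₃) = (0.16, 0.2, 0.1) − 0.1·(1.28, 2.4, 1.2) = (0.032, -0.04, -0.02)
y = -0.04

-0.04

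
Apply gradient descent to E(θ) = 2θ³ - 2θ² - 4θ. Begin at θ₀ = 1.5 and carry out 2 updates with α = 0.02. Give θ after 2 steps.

E′(θ) = 6θ² - 4θ - 4
θ₁ = 1.5 − 0.02·3.5 = 1.43
θ₂ = 1.43 − 0.02·2.5494 = 1.379012

1.379012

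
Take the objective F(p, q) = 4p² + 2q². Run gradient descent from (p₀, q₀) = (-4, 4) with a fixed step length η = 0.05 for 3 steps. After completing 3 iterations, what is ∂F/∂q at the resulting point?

∇F = (8p, 4q)
Step 1: at (-4, 4), ∇F = (-32, 16) → (-4, 4) − 0.05·(-32, 16) = (-2.4, 3.2)
Step 2: at (-2.4, 3.2), ∇F = (-19.2, 12.8) → (-2.4, 3.2) − 0.05·(-19.2, 12.8) = (-1.44, 2.56)
Step 3: at (-1.44, 2.56), ∇F = (-11.52, 10.24) → (-1.44, 2.56) − 0.05·(-11.52, 10.24) = (-0.864, 2.048)
∂F/∂q at (-0.864, 2.048) = 8.192

8.192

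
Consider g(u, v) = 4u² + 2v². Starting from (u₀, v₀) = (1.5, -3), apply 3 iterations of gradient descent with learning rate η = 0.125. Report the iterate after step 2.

∇g = (8u, 4v)
Step 1: at (1.5, -3), ∇g = (12, -12) → (1.5, -3) − 0.125·(12, -12) = (0, -1.5)
Step 2: at (0, -1.5), ∇g = (0, -6) → (0, -1.5) − 0.125·(0, -6) = (0, -0.75)

(0, -0.75)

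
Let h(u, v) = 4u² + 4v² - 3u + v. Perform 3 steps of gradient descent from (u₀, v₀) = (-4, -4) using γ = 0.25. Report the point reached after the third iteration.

∇h = (8u - 3, 8v + 1)
Step 1: at (-4, -4), ∇h = (-35, -31) → (-4, -4) − 0.25·(-35, -31) = (4.75, 3.75)
Step 2: at (4.75, 3.75), ∇h = (35, 31) → (4.75, 3.75) − 0.25·(35, 31) = (-4, -4)
Step 3: at (-4, -4), ∇h = (-35, -31) → (-4, -4) − 0.25·(-35, -31) = (4.75, 3.75)

(4.75, 3.75)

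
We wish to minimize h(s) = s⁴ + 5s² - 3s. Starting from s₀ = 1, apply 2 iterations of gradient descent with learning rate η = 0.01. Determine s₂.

h′(s) = 4s³ + 10s - 3
Step 1: h′(1) = 11; s₁ = 1 − 0.01·11 = 0.89
Step 2: h′(0.89) = 8.719876; s₂ = 0.89 − 0.01·8.719876 = 0.80280124

0.80280124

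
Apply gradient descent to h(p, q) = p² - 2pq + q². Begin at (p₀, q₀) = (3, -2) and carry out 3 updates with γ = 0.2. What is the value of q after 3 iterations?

0.48

∇h = (2p - 2q, -2p + 2q)
(p₁, q₁) = (3, -2) − 0.2·(10, -10) = (1, 0)
(p₂, q₂) = (1, 0) − 0.2·(2, -2) = (0.6, 0.4)
(p₃, q₃) = (0.6, 0.4) − 0.2·(0.4, -0.4) = (0.52, 0.48)
q = 0.48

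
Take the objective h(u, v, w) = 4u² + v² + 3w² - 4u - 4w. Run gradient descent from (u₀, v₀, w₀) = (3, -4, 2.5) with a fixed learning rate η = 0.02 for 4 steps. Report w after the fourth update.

1.76610816

∇h = (8u - 4, 2v, 6w - 4)
(u₁, v₁, w₁) = (3, -4, 2.5) − 0.02·(20, -8, 11) = (2.6, -3.84, 2.28)
(u₂, v₂, w₂) = (2.6, -3.84, 2.28) − 0.02·(16.8, -7.68, 9.68) = (2.264, -3.6864, 2.0864)
(u₃, v₃, w₃) = (2.264, -3.6864, 2.0864) − 0.02·(14.112, -7.3728, 8.5184) = (1.98176, -3.538944, 1.916032)
(u₄, v₄, w₄) = (1.98176, -3.538944, 1.916032) − 0.02·(11.85408, -7.077888, 7.496192) = (1.7446784, -3.39738624, 1.76610816)
w = 1.76610816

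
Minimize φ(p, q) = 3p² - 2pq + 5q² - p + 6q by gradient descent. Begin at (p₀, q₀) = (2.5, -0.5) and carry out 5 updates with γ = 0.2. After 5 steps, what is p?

∇φ = (6p - 2q - 1, -2p + 10q + 6)
Step 1: at (2.5, -0.5), ∇φ = (15, -4) → (2.5, -0.5) − 0.2·(15, -4) = (-0.5, 0.3)
Step 2: at (-0.5, 0.3), ∇φ = (-4.6, 10) → (-0.5, 0.3) − 0.2·(-4.6, 10) = (0.42, -1.7)
Step 3: at (0.42, -1.7), ∇φ = (4.92, -11.84) → (0.42, -1.7) − 0.2·(4.92, -11.84) = (-0.564, 0.668)
Step 4: at (-0.564, 0.668), ∇φ = (-5.72, 13.808) → (-0.564, 0.668) − 0.2·(-5.72, 13.808) = (0.58, -2.0936)
Step 5: at (0.58, -2.0936), ∇φ = (6.6672, -16.096) → (0.58, -2.0936) − 0.2·(6.6672, -16.096) = (-0.75344, 1.1256)
p = -0.75344

-0.75344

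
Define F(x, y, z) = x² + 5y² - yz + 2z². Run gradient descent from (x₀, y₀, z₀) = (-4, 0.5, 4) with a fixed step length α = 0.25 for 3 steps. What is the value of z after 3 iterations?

-0.0859375

∇F = (2x, 10y - z, -y + 4z)
Step 1: at (-4, 0.5, 4), ∇F = (-8, 1, 15.5) → (-4, 0.5, 4) − 0.25·(-8, 1, 15.5) = (-2, 0.25, 0.125)
Step 2: at (-2, 0.25, 0.125), ∇F = (-4, 2.375, 0.25) → (-2, 0.25, 0.125) − 0.25·(-4, 2.375, 0.25) = (-1, -0.34375, 0.0625)
Step 3: at (-1, -0.34375, 0.0625), ∇F = (-2, -3.5, 0.59375) → (-1, -0.34375, 0.0625) − 0.25·(-2, -3.5, 0.59375) = (-0.5, 0.53125, -0.0859375)
z = -0.0859375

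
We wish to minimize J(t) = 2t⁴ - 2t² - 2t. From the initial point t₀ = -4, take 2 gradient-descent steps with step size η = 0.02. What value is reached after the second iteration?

J′(t) = 8t³ - 4t - 2
Step 1: J′(-4) = -498; t₁ = -4 − 0.02·(-498) = 5.96
Step 2: J′(5.96) = 1667.829888; t₂ = 5.96 − 0.02·1667.829888 = -27.39659776

-27.39659776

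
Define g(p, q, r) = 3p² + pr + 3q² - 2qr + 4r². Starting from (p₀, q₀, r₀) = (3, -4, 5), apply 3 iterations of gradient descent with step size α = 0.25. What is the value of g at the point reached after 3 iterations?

∇g = (6p + r, 6q - 2r, p - 2q + 8r)
Step 1: at (3, -4, 5), ∇g = (23, -34, 51) → (3, -4, 5) − 0.25·(23, -34, 51) = (-2.75, 4.5, -7.75)
Step 2: at (-2.75, 4.5, -7.75), ∇g = (-24.25, 42.5, -73.75) → (-2.75, 4.5, -7.75) − 0.25·(-24.25, 42.5, -73.75) = (3.3125, -6.125, 10.6875)
Step 3: at (3.3125, -6.125, 10.6875), ∇g = (30.5625, -58.125, 101.0625) → (3.3125, -6.125, 10.6875) − 0.25·(30.5625, -58.125, 101.0625) = (-4.328125, 8.40625, -14.578125)
g(-4.328125, 8.40625, -14.578125) = 1426.470703125

1426.470703125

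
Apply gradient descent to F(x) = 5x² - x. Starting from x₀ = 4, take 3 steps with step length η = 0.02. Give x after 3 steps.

2.0968

F′(x) = 10x - 1
x₁ = 4 − 0.02·39 = 3.22
x₂ = 3.22 − 0.02·31.2 = 2.596
x₃ = 2.596 − 0.02·24.96 = 2.0968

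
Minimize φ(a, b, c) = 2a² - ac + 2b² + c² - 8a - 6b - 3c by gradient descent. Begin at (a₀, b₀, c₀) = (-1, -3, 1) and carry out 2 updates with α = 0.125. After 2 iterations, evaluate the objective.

∇φ = (4a - c - 8, 4b - 6, -a + 2c - 3)
Step 1: at (-1, -3, 1), ∇φ = (-13, -18, 0) → (-1, -3, 1) − 0.125·(-13, -18, 0) = (0.625, -0.75, 1)
Step 2: at (0.625, -0.75, 1), ∇φ = (-6.5, -9, -1.625) → (0.625, -0.75, 1) − 0.125·(-6.5, -9, -1.625) = (1.4375, 0.375, 1.203125)
φ(1.4375, 0.375, 1.203125) = -13.227294921875

-13.227294921875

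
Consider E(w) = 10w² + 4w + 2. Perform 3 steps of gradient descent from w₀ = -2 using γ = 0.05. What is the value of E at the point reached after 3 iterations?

E′(w) = 20w + 4
Step 1: E′(-2) = -36; w₁ = -2 − 0.05·(-36) = -0.2
Step 2: E′(-0.2) = 0; w₂ = -0.2 − 0.05·0 = -0.2
Step 3: E′(-0.2) = 0; w₃ = -0.2 − 0.05·0 = -0.2
E(-0.2) = 1.6

1.6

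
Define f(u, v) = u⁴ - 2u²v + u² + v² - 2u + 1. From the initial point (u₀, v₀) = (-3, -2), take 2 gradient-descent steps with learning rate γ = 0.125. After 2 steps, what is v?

∇f = (4u³ - 4uv + 2u - 2, -2u² + 2v)
(u₁, v₁) = (-3, -2) − 0.125·(-140, -22) = (14.5, 0.75)
(u₂, v₂) = (14.5, 0.75) − 0.125·(12178, -419) = (-1507.75, 53.125)
v = 53.125

53.125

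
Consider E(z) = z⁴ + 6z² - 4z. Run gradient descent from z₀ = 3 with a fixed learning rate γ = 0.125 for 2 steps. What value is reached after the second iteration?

E′(z) = 4z³ + 12z - 4
z₁ = 3 − 0.125·140 = -14.5
z₂ = -14.5 − 0.125·(-12372.5) = 1532.0625

1532.0625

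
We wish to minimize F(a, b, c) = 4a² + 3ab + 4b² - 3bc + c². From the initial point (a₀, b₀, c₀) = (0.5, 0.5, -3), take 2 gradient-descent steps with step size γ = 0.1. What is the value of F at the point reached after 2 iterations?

∇F = (8a + 3b, 3a + 8b - 3c, -3b + 2c)
Step 1: at (0.5, 0.5, -3), ∇F = (5.5, 14.5, -7.5) → (0.5, 0.5, -3) − 0.1·(5.5, 14.5, -7.5) = (-0.05, -0.95, -2.25)
Step 2: at (-0.05, -0.95, -2.25), ∇F = (-3.25, -1, -1.65) → (-0.05, -0.95, -2.25) − 0.1·(-3.25, -1, -1.65) = (0.275, -0.85, -2.085)
F(0.275, -0.85, -2.085) = 1.521725

1.521725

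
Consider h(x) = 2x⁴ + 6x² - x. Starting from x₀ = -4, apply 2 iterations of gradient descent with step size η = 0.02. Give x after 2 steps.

h′(x) = 8x³ + 12x - 1
Step 1: h′(-4) = -561; x₁ = -4 − 0.02·(-561) = 7.22
Step 2: h′(7.22) = 3096.576384; x₂ = 7.22 − 0.02·3096.576384 = -54.71152768

-54.71152768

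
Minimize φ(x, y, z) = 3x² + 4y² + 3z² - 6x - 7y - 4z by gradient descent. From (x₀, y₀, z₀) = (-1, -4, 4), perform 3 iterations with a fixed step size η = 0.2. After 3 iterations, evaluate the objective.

-2.957696

∇φ = (6x - 6, 8y - 7, 6z - 4)
Step 1: at (-1, -4, 4), ∇φ = (-12, -39, 20) → (-1, -4, 4) − 0.2·(-12, -39, 20) = (1.4, 3.8, 0)
Step 2: at (1.4, 3.8, 0), ∇φ = (2.4, 23.4, -4) → (1.4, 3.8, 0) − 0.2·(2.4, 23.4, -4) = (0.92, -0.88, 0.8)
Step 3: at (0.92, -0.88, 0.8), ∇φ = (-0.48, -14.04, 0.8) → (0.92, -0.88, 0.8) − 0.2·(-0.48, -14.04, 0.8) = (1.016, 1.928, 0.64)
φ(1.016, 1.928, 0.64) = -2.957696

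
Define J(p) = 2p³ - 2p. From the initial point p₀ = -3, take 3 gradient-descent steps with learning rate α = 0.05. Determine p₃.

J′(p) = 6p² - 2
Step 1: J′(-3) = 52; p₁ = -3 − 0.05·52 = -5.6
Step 2: J′(-5.6) = 186.16; p₂ = -5.6 − 0.05·186.16 = -14.908
Step 3: J′(-14.908) = 1331.490784; p₃ = -14.908 − 0.05·1331.490784 = -81.4825392

-81.4825392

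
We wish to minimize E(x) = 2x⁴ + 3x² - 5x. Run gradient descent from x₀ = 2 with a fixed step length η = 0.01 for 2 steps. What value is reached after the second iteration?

E′(x) = 8x³ + 6x - 5
x₁ = 2 − 0.01·71 = 1.29
x₂ = 1.29 − 0.01·19.913512 = 1.09086488

1.09086488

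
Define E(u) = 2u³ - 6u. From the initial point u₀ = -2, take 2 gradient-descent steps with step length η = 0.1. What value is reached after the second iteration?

E′(u) = 6u² - 6
u₁ = -2 − 0.1·18 = -3.8
u₂ = -3.8 − 0.1·80.64 = -11.864

-11.864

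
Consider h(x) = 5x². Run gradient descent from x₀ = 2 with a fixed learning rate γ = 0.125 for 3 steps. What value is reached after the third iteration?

-0.03125

h′(x) = 10x
Step 1: h′(2) = 20; x₁ = 2 − 0.125·20 = -0.5
Step 2: h′(-0.5) = -5; x₂ = -0.5 − 0.125·(-5) = 0.125
Step 3: h′(0.125) = 1.25; x₃ = 0.125 − 0.125·1.25 = -0.03125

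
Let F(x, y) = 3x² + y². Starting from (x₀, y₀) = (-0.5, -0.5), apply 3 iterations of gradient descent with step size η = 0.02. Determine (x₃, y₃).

(-0.340736, -0.442368)

∇F = (6x, 2y)
(x₁, y₁) = (-0.5, -0.5) − 0.02·(-3, -1) = (-0.44, -0.48)
(x₂, y₂) = (-0.44, -0.48) − 0.02·(-2.64, -0.96) = (-0.3872, -0.4608)
(x₃, y₃) = (-0.3872, -0.4608) − 0.02·(-2.3232, -0.9216) = (-0.340736, -0.442368)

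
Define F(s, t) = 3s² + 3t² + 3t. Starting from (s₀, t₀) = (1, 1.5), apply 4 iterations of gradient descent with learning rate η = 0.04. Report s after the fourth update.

∇F = (6s, 6t + 3)
Step 1: at (1, 1.5), ∇F = (6, 12) → (1, 1.5) − 0.04·(6, 12) = (0.76, 1.02)
Step 2: at (0.76, 1.02), ∇F = (4.56, 9.12) → (0.76, 1.02) − 0.04·(4.56, 9.12) = (0.5776, 0.6552)
Step 3: at (0.5776, 0.6552), ∇F = (3.4656, 6.9312) → (0.5776, 0.6552) − 0.04·(3.4656, 6.9312) = (0.438976, 0.377952)
Step 4: at (0.438976, 0.377952), ∇F = (2.633856, 5.267712) → (0.438976, 0.377952) − 0.04·(2.633856, 5.267712) = (0.33362176, 0.16724352)
s = 0.33362176

0.33362176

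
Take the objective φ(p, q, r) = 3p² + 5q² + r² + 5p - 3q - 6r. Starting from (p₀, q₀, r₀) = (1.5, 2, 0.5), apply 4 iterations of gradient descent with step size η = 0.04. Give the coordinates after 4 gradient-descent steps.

∇φ = (6p + 5, 10q - 3, 2r - 6)
Step 1: at (1.5, 2, 0.5), ∇φ = (14, 17, -5) → (1.5, 2, 0.5) − 0.04·(14, 17, -5) = (0.94, 1.32, 0.7)
Step 2: at (0.94, 1.32, 0.7), ∇φ = (10.64, 10.2, -4.6) → (0.94, 1.32, 0.7) − 0.04·(10.64, 10.2, -4.6) = (0.5144, 0.912, 0.884)
Step 3: at (0.5144, 0.912, 0.884), ∇φ = (8.0864, 6.12, -4.232) → (0.5144, 0.912, 0.884) − 0.04·(8.0864, 6.12, -4.232) = (0.190944, 0.6672, 1.05328)
Step 4: at (0.190944, 0.6672, 1.05328), ∇φ = (6.145664, 3.672, -3.89344) → (0.190944, 0.6672, 1.05328) − 0.04·(6.145664, 3.672, -3.89344) = (-0.05488256, 0.52032, 1.2090176)

(-0.05488256, 0.52032, 1.2090176)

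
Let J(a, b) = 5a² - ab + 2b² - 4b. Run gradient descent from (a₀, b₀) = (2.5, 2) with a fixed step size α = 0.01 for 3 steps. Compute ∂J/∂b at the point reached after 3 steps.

∇J = (10a - b, -a + 4b - 4)
(a₁, b₁) = (2.5, 2) − 0.01·(23, 1.5) = (2.27, 1.985)
(a₂, b₂) = (2.27, 1.985) − 0.01·(20.715, 1.67) = (2.06285, 1.9683)
(a₃, b₃) = (2.06285, 1.9683) − 0.01·(18.6602, 1.81035) = (1.876248, 1.9501965)
∂J/∂b at (1.876248, 1.9501965) = 1.924538

1.924538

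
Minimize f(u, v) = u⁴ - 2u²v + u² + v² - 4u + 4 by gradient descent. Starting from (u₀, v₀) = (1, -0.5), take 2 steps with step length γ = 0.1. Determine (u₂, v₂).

∇f = (4u³ - 4uv + 2u - 4, -2u² + 2v)
Step 1: at (1, -0.5), ∇f = (4, -3) → (1, -0.5) − 0.1·(4, -3) = (0.6, -0.2)
Step 2: at (0.6, -0.2), ∇f = (-1.456, -1.12) → (0.6, -0.2) − 0.1·(-1.456, -1.12) = (0.7456, -0.088)

(0.7456, -0.088)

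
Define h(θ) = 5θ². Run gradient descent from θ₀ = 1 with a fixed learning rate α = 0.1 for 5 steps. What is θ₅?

0

h′(θ) = 10θ
Step 1: h′(1) = 10; θ₁ = 1 − 0.1·10 = 0
Step 2: h′(0) = 0; θ₂ = 0 − 0.1·0 = 0
Step 3: h′(0) = 0; θ₃ = 0 − 0.1·0 = 0
Step 4: h′(0) = 0; θ₄ = 0 − 0.1·0 = 0
Step 5: h′(0) = 0; θ₅ = 0 − 0.1·0 = 0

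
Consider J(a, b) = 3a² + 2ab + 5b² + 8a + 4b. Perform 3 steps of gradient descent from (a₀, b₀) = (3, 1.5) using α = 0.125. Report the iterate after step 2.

(-0.75, 0.0625)

∇J = (6a + 2b + 8, 2a + 10b + 4)
Step 1: at (3, 1.5), ∇J = (29, 25) → (3, 1.5) − 0.125·(29, 25) = (-0.625, -1.625)
Step 2: at (-0.625, -1.625), ∇J = (1, -13.5) → (-0.625, -1.625) − 0.125·(1, -13.5) = (-0.75, 0.0625)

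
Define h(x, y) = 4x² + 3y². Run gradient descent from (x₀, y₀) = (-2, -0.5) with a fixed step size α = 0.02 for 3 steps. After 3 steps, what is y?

∇h = (8x, 6y)
(x₁, y₁) = (-2, -0.5) − 0.02·(-16, -3) = (-1.68, -0.44)
(x₂, y₂) = (-1.68, -0.44) − 0.02·(-13.44, -2.64) = (-1.4112, -0.3872)
(x₃, y₃) = (-1.4112, -0.3872) − 0.02·(-11.2896, -2.3232) = (-1.185408, -0.340736)
y = -0.340736

-0.340736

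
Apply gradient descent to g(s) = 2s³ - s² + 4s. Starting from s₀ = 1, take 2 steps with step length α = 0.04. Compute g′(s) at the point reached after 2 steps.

4.361722822656

g′(s) = 6s² - 2s + 4
s₁ = 1 − 0.04·8 = 0.68
s₂ = 0.68 − 0.04·5.4144 = 0.463424
g′(s) at (0.463424) = 4.361722822656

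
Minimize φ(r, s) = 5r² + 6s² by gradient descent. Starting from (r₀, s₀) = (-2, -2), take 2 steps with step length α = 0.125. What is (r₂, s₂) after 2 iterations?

∇φ = (10r, 12s)
(r₁, s₁) = (-2, -2) − 0.125·(-20, -24) = (0.5, 1)
(r₂, s₂) = (0.5, 1) − 0.125·(5, 12) = (-0.125, -0.5)

(-0.125, -0.5)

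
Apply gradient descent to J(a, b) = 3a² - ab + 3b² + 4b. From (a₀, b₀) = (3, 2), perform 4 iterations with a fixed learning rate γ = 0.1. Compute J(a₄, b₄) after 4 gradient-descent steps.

∇J = (6a - b, -a + 6b + 4)
(a₁, b₁) = (3, 2) − 0.1·(16, 13) = (1.4, 0.7)
(a₂, b₂) = (1.4, 0.7) − 0.1·(7.7, 6.8) = (0.63, 0.02)
(a₃, b₃) = (0.63, 0.02) − 0.1·(3.76, 3.49) = (0.254, -0.329)
(a₄, b₄) = (0.254, -0.329) − 0.1·(1.853, 1.772) = (0.0687, -0.5062)
J(0.0687, -0.5062) = -1.20714967

-1.20714967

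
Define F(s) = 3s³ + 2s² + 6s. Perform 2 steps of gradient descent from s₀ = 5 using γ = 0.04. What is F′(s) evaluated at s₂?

1620.619754102784

F′(s) = 9s² + 4s + 6
Step 1: F′(5) = 251; s₁ = 5 − 0.04·251 = -5.04
Step 2: F′(-5.04) = 214.4544; s₂ = -5.04 − 0.04·214.4544 = -13.618176
F′(s) at (-13.618176) = 1620.619754102784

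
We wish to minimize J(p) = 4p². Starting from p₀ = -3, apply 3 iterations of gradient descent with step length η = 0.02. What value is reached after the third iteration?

-1.778112

J′(p) = 8p
p₁ = -3 − 0.02·(-24) = -2.52
p₂ = -2.52 − 0.02·(-20.16) = -2.1168
p₃ = -2.1168 − 0.02·(-16.9344) = -1.778112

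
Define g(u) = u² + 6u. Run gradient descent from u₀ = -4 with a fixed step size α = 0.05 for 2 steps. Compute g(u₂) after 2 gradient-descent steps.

g′(u) = 2u + 6
Step 1: g′(-4) = -2; u₁ = -4 − 0.05·(-2) = -3.9
Step 2: g′(-3.9) = -1.8; u₂ = -3.9 − 0.05·(-1.8) = -3.81
g(-3.81) = -8.3439

-8.3439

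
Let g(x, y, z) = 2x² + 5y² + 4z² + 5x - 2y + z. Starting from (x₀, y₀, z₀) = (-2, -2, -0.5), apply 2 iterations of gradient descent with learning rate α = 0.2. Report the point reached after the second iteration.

∇g = (4x + 5, 10y - 2, 8z + 1)
Step 1: at (-2, -2, -0.5), ∇g = (-3, -22, -3) → (-2, -2, -0.5) − 0.2·(-3, -22, -3) = (-1.4, 2.4, 0.1)
Step 2: at (-1.4, 2.4, 0.1), ∇g = (-0.6, 22, 1.8) → (-1.4, 2.4, 0.1) − 0.2·(-0.6, 22, 1.8) = (-1.28, -2, -0.26)

(-1.28, -2, -0.26)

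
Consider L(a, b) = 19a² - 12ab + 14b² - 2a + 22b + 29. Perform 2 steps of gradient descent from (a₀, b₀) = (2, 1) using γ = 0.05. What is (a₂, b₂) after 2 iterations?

(0.91, -1.64)

∇L = (38a - 12b - 2, -12a + 28b + 22)
Step 1: at (2, 1), ∇L = (62, 26) → (2, 1) − 0.05·(62, 26) = (-1.1, -0.3)
Step 2: at (-1.1, -0.3), ∇L = (-40.2, 26.8) → (-1.1, -0.3) − 0.05·(-40.2, 26.8) = (0.91, -1.64)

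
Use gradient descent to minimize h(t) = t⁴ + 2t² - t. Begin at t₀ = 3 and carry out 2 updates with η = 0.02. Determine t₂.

h′(t) = 4t³ + 4t - 1
t₁ = 3 − 0.02·119 = 0.62
t₂ = 0.62 − 0.02·2.433312 = 0.57133376

0.57133376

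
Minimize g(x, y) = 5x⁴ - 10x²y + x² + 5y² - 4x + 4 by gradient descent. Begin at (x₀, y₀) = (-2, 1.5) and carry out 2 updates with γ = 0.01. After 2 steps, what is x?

-1.0278624

∇g = (20x³ - 20xy + 2x - 4, -10x² + 10y)
(x₁, y₁) = (-2, 1.5) − 0.01·(-108, -25) = (-0.92, 1.75)
(x₂, y₂) = (-0.92, 1.75) − 0.01·(10.78624, 9.036) = (-1.0278624, 1.65964)
x = -1.0278624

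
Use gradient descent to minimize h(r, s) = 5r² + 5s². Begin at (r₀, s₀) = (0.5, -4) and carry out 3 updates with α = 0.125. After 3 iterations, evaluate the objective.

0.01983642578125

∇h = (10r, 10s)
Step 1: at (0.5, -4), ∇h = (5, -40) → (0.5, -4) − 0.125·(5, -40) = (-0.125, 1)
Step 2: at (-0.125, 1), ∇h = (-1.25, 10) → (-0.125, 1) − 0.125·(-1.25, 10) = (0.03125, -0.25)
Step 3: at (0.03125, -0.25), ∇h = (0.3125, -2.5) → (0.03125, -0.25) − 0.125·(0.3125, -2.5) = (-0.0078125, 0.0625)
h(-0.0078125, 0.0625) = 0.01983642578125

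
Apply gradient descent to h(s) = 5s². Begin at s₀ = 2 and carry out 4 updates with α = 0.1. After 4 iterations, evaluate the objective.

0

h′(s) = 10s
Step 1: h′(2) = 20; s₁ = 2 − 0.1·20 = 0
Step 2: h′(0) = 0; s₂ = 0 − 0.1·0 = 0
Step 3: h′(0) = 0; s₃ = 0 − 0.1·0 = 0
Step 4: h′(0) = 0; s₄ = 0 − 0.1·0 = 0
h(0) = 0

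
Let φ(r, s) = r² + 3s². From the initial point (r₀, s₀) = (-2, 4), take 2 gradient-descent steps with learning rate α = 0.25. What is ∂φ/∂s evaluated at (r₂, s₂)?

∇φ = (2r, 6s)
Step 1: at (-2, 4), ∇φ = (-4, 24) → (-2, 4) − 0.25·(-4, 24) = (-1, -2)
Step 2: at (-1, -2), ∇φ = (-2, -12) → (-1, -2) − 0.25·(-2, -12) = (-0.5, 1)
∂φ/∂s at (-0.5, 1) = 6

6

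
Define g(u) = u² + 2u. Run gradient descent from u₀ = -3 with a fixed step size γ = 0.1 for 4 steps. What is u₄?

-1.8192

g′(u) = 2u + 2
u₁ = -3 − 0.1·(-4) = -2.6
u₂ = -2.6 − 0.1·(-3.2) = -2.28
u₃ = -2.28 − 0.1·(-2.56) = -2.024
u₄ = -2.024 − 0.1·(-2.048) = -1.8192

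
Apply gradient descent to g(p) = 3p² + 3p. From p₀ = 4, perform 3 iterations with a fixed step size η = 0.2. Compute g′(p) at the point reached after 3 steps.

g′(p) = 6p + 3
p₁ = 4 − 0.2·27 = -1.4
p₂ = -1.4 − 0.2·(-5.4) = -0.32
p₃ = -0.32 − 0.2·1.08 = -0.536
g′(p) at (-0.536) = -0.216

-0.216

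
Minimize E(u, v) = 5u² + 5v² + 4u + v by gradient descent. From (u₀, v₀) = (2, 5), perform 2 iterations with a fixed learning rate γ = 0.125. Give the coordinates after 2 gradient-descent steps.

∇E = (10u + 4, 10v + 1)
Step 1: at (2, 5), ∇E = (24, 51) → (2, 5) − 0.125·(24, 51) = (-1, -1.375)
Step 2: at (-1, -1.375), ∇E = (-6, -12.75) → (-1, -1.375) − 0.125·(-6, -12.75) = (-0.25, 0.21875)

(-0.25, 0.21875)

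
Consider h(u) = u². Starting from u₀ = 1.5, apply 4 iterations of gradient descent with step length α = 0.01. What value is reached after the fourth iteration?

h′(u) = 2u
u₁ = 1.5 − 0.01·3 = 1.47
u₂ = 1.47 − 0.01·2.94 = 1.4406
u₃ = 1.4406 − 0.01·2.8812 = 1.411788
u₄ = 1.411788 − 0.01·2.823576 = 1.38355224

1.38355224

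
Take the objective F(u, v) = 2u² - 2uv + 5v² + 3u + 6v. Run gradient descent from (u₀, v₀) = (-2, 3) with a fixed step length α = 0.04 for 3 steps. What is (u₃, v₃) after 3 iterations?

∇F = (4u - 2v + 3, -2u + 10v + 6)
Step 1: at (-2, 3), ∇F = (-11, 40) → (-2, 3) − 0.04·(-11, 40) = (-1.56, 1.4)
Step 2: at (-1.56, 1.4), ∇F = (-6.04, 23.12) → (-1.56, 1.4) − 0.04·(-6.04, 23.12) = (-1.3184, 0.4752)
Step 3: at (-1.3184, 0.4752), ∇F = (-3.224, 13.3888) → (-1.3184, 0.4752) − 0.04·(-3.224, 13.3888) = (-1.18944, -0.060352)

(-1.18944, -0.060352)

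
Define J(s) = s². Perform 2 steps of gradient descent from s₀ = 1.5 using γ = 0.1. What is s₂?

J′(s) = 2s
s₁ = 1.5 − 0.1·3 = 1.2
s₂ = 1.2 − 0.1·2.4 = 0.96

0.96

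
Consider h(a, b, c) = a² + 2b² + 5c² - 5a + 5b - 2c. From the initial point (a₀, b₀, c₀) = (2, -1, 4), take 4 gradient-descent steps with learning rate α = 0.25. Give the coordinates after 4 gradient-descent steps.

(2.46875, -1.25, 19.4375)

∇h = (2a - 5, 4b + 5, 10c - 2)
Step 1: at (2, -1, 4), ∇h = (-1, 1, 38) → (2, -1, 4) − 0.25·(-1, 1, 38) = (2.25, -1.25, -5.5)
Step 2: at (2.25, -1.25, -5.5), ∇h = (-0.5, 0, -57) → (2.25, -1.25, -5.5) − 0.25·(-0.5, 0, -57) = (2.375, -1.25, 8.75)
Step 3: at (2.375, -1.25, 8.75), ∇h = (-0.25, 0, 85.5) → (2.375, -1.25, 8.75) − 0.25·(-0.25, 0, 85.5) = (2.4375, -1.25, -12.625)
Step 4: at (2.4375, -1.25, -12.625), ∇h = (-0.125, 0, -128.25) → (2.4375, -1.25, -12.625) − 0.25·(-0.125, 0, -128.25) = (2.46875, -1.25, 19.4375)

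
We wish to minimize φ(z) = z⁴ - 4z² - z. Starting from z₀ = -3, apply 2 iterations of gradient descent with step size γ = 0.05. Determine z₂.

1.409375

φ′(z) = 4z³ - 8z - 1
Step 1: φ′(-3) = -85; z₁ = -3 − 0.05·(-85) = 1.25
Step 2: φ′(1.25) = -3.1875; z₂ = 1.25 − 0.05·(-3.1875) = 1.409375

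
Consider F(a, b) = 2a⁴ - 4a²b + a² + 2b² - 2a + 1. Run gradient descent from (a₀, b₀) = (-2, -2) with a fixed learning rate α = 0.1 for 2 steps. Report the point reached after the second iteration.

∇F = (8a³ - 8ab + 2a - 2, -4a² + 4b)
Step 1: at (-2, -2), ∇F = (-102, -24) → (-2, -2) − 0.1·(-102, -24) = (8.2, 0.4)
Step 2: at (8.2, 0.4), ∇F = (4399.104, -267.36) → (8.2, 0.4) − 0.1·(4399.104, -267.36) = (-431.7104, 27.136)

(-431.7104, 27.136)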